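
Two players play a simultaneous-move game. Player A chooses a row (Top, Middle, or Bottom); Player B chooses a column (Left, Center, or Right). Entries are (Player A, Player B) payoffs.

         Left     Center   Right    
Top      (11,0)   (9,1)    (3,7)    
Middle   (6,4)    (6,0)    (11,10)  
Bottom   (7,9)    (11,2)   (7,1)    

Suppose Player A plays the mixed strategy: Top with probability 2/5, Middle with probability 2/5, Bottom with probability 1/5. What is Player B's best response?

Compute Player B's expected payoff from each pure strategy against the given mix.
Left: (2/5)·0 + (2/5)·4 + (1/5)·9 = 17/5
Center: (2/5)·1 + (2/5)·0 + (1/5)·2 = 4/5
Right: (2/5)·7 + (2/5)·10 + (1/5)·1 = 7
Highest expected payoff is 7, from Right.

Right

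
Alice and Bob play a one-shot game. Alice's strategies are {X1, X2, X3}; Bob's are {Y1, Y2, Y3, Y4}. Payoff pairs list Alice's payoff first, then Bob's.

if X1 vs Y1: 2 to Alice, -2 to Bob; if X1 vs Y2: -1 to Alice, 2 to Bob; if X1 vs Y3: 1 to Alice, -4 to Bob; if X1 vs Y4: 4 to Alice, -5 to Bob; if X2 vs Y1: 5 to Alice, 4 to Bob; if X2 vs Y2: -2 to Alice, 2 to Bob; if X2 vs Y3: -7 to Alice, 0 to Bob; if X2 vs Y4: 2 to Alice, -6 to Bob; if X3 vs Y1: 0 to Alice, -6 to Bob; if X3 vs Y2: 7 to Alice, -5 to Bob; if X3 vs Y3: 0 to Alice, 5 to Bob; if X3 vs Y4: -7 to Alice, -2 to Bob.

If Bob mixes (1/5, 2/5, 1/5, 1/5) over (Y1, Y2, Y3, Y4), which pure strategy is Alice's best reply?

Compute Alice's expected payoff from each pure strategy against the given mix.
X1: (1/5)·2 + (2/5)·(-1) + (1/5)·1 + (1/5)·4 = 1
X2: (1/5)·5 + (2/5)·(-2) + (1/5)·(-7) + (1/5)·2 = -4/5
X3: (1/5)·0 + (2/5)·7 + (1/5)·0 + (1/5)·(-7) = 7/5
Highest expected payoff is 7/5, from X3.

X3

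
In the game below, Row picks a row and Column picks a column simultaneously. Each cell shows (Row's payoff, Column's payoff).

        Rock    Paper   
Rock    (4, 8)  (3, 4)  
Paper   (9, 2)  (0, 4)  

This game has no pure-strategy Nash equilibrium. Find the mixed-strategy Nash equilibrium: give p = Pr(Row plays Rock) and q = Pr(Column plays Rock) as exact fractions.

Each player's mixing probability is pinned down by making the *other* player indifferent.
Column indifferent between Rock and Paper: p·8 + (1−p)·2 = p·4 + (1−p)·4 ⟹ 2 + 6p = 4 + 0p ⟹ p = 1/3.
Row indifferent between Rock and Paper: q·4 + (1−q)·3 = q·9 + (1−q)·0 ⟹ 3 + 1q = 0 + 9q ⟹ q = 3/8.

p = 1/3, q = 3/8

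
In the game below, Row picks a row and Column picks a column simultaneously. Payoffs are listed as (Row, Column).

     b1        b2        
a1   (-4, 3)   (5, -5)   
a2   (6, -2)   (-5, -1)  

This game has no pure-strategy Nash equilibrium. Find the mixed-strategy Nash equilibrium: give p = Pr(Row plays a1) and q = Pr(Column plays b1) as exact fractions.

In a mixed NE each player is indifferent between their pure strategies, so the opponent's mix sets the indifference.
Column indifferent between b1 and b2: p·3 + (1−p)·(-2) = p·(-5) + (1−p)·(-1) ⟹ (-2) + 5p = (-1) + (-4)p ⟹ p = 1/9.
Row indifferent between a1 and a2: q·(-4) + (1−q)·5 = q·6 + (1−q)·(-5) ⟹ 5 + (-9)q = (-5) + 11q ⟹ q = 1/2.

p = 1/9, q = 1/2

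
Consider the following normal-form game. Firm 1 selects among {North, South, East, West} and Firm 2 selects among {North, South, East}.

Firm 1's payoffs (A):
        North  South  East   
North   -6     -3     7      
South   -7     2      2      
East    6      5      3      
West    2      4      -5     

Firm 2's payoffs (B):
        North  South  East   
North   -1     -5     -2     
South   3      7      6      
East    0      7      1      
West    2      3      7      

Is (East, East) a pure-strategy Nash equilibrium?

No

Holding Firm 2 at East: Firm 1 gets 3 from East but could get 7 by switching to North. Firm 1 has a profitable deviation.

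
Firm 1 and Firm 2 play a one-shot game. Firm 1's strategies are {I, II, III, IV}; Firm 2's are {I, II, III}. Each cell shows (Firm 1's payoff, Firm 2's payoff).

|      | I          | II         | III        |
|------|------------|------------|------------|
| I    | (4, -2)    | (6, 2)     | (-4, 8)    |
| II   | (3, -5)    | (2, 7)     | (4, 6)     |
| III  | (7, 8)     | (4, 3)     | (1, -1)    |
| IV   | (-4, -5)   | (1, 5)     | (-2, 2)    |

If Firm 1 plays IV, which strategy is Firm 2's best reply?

With Firm 1 fixed at IV, Firm 2's payoffs are: I → -5, II → 5, III → 2.
The maximum is 5, achieved by II.

II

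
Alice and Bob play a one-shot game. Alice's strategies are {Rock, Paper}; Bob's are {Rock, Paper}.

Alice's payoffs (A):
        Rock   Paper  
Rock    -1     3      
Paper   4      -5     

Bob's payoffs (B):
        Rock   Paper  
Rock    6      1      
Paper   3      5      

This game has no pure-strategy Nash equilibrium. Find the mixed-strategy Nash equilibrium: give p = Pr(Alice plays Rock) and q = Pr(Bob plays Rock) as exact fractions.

Each player's mixing probability is pinned down by making the *other* player indifferent.
Bob indifferent between Rock and Paper: p·6 + (1−p)·3 = p·1 + (1−p)·5 ⟹ 3 + 3p = 5 + (-4)p ⟹ p = 2/7.
Alice indifferent between Rock and Paper: q·(-1) + (1−q)·3 = q·4 + (1−q)·(-5) ⟹ 3 + (-4)q = (-5) + 9q ⟹ q = 8/13.

p = 2/7, q = 8/13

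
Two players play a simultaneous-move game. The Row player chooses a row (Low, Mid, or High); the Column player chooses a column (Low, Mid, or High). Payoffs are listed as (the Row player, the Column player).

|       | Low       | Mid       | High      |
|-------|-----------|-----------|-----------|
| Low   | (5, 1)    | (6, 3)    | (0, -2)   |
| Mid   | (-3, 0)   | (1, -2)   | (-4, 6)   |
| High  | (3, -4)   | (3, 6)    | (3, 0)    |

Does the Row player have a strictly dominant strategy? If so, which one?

A strategy is strictly dominant if it gives the Row player a strictly higher payoff than every other strategy, against every choice by the opponent.
Low is not dominant: against High, High gives 3 > 0.
Mid is not dominant: against Low, Low gives 5 > -3.
High is not dominant: against Low, Low gives 5 > 3.
No single strategy is best against every opponent action.

None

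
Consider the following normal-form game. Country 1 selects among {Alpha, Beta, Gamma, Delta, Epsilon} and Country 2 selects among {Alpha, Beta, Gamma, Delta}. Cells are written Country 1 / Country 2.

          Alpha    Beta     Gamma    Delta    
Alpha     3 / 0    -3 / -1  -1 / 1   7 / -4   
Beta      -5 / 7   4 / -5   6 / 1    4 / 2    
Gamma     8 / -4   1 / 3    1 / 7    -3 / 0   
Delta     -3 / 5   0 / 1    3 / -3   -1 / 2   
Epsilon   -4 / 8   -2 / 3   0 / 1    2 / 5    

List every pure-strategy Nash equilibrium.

Find each player's best response to every opponent strategy; NE are the intersections.
Country 1's best responses — vs Alpha: Gamma (payoff 8); vs Beta: Beta (payoff 4); vs Gamma: Beta (payoff 6); vs Delta: Alpha (payoff 7).
Country 2's best responses — vs Alpha: Gamma (payoff 1); vs Beta: Alpha (payoff 7); vs Gamma: Gamma (payoff 7); vs Delta: Alpha (payoff 5); vs Epsilon: Alpha (payoff 8).
No cell has both players best-responding. For instance, Country 1's best reply to Delta is Alpha, but against Alpha Country 2 prefers Gamma over Delta.

No pure-strategy Nash equilibrium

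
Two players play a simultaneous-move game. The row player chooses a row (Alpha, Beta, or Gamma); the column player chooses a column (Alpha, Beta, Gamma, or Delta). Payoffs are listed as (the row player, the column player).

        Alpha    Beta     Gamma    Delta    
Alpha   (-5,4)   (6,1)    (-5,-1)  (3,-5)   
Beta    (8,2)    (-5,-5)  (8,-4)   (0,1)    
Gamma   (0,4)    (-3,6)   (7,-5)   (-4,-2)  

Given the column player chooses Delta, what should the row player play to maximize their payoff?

Alpha

With the column player fixed at Delta, the row player's payoffs are: Alpha → 3, Beta → 0, Gamma → -4.
The maximum is 3, achieved by Alpha.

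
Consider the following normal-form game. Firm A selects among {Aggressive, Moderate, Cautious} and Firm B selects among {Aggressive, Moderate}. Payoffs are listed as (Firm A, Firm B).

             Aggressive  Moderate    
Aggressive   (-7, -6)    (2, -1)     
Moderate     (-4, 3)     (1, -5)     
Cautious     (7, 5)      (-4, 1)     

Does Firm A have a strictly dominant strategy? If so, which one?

No strictly dominant strategy

A strategy is strictly dominant if it gives Firm A a strictly higher payoff than every other strategy, against every choice by the opponent.
Aggressive is not dominant: against Aggressive, Moderate gives -4 > -7.
Moderate is not dominant: against Aggressive, Cautious gives 7 > -4.
Cautious is not dominant: against Moderate, Aggressive gives 2 > -4.
No single strategy is best against every opponent action.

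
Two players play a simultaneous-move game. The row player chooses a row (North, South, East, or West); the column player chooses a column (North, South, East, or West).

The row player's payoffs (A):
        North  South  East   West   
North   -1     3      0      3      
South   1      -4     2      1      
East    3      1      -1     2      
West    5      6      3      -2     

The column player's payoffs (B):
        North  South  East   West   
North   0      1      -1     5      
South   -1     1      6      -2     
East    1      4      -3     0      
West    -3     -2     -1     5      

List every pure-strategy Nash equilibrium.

Find each player's best response to every opponent strategy; NE are the intersections.
The row player's best responses — vs North: West (payoff 5); vs South: West (payoff 6); vs East: West (payoff 3); vs West: North (payoff 3).
The column player's best responses — vs North: West (payoff 5); vs South: East (payoff 6); vs East: South (payoff 4); vs West: West (payoff 5).
The only mutual best response is (North, West); neither player gains by switching there.

(North, West)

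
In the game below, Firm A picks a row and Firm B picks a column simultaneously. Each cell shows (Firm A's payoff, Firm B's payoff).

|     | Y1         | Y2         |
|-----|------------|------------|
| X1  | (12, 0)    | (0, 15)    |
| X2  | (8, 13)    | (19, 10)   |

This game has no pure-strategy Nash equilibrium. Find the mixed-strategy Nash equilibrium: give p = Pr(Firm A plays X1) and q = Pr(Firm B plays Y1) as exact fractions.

p = 1/6, q = 19/23

In a mixed NE each player is indifferent between their pure strategies, so the opponent's mix sets the indifference.
Firm B indifferent between Y1 and Y2: p·0 + (1−p)·13 = p·15 + (1−p)·10 ⟹ 13 + (-13)p = 10 + 5p ⟹ p = 1/6.
Firm A indifferent between X1 and X2: q·12 + (1−q)·0 = q·8 + (1−q)·19 ⟹ 0 + 12q = 19 + (-11)q ⟹ q = 19/23.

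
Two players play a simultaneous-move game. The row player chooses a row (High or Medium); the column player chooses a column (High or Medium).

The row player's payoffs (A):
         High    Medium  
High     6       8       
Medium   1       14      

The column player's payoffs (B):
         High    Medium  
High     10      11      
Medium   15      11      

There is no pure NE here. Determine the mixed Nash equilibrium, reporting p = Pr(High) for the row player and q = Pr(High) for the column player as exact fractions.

p = 4/5, q = 6/11

In a mixed NE each player is indifferent between their pure strategies, so the opponent's mix sets the indifference.
The column player indifferent between High and Medium: p·10 + (1−p)·15 = p·11 + (1−p)·11 ⟹ 15 + (-5)p = 11 + 0p ⟹ p = 4/5.
The row player indifferent between High and Medium: q·6 + (1−q)·8 = q·1 + (1−q)·14 ⟹ 8 + (-2)q = 14 + (-13)q ⟹ q = 6/11.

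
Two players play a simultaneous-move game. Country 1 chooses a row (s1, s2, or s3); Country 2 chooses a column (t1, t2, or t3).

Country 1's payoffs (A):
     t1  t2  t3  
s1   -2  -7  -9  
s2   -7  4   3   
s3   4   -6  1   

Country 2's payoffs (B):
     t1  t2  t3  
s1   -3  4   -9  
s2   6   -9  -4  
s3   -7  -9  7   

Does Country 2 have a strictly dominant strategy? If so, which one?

Check whether one of Country 2's strategies beats all alternatives regardless of what the opponent does.
t1 is not dominant: against s1, t2 gives 4 > -3.
t2 is not dominant: against s2, t1 gives 6 > -9.
t3 is not dominant: against s1, t1 gives -3 > -9.
No single strategy is best against every opponent action.

No strictly dominant strategy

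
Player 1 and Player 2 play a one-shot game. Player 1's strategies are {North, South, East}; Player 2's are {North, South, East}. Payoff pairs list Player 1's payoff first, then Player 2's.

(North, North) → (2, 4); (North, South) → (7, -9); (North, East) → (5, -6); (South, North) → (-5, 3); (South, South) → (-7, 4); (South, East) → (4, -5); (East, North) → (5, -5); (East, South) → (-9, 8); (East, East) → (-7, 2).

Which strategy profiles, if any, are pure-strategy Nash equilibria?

Check mutual best responses: a cell is a NE iff neither player can gain by unilaterally deviating.
Player 1's best responses — vs North: East (payoff 5); vs South: North (payoff 7); vs East: North (payoff 5).
Player 2's best responses — vs North: North (payoff 4); vs South: South (payoff 4); vs East: South (payoff 8).
No cell has both players best-responding. For instance, Player 1's best reply to East is North, but against North Player 2 prefers North over East.

There is no pure-strategy Nash equilibrium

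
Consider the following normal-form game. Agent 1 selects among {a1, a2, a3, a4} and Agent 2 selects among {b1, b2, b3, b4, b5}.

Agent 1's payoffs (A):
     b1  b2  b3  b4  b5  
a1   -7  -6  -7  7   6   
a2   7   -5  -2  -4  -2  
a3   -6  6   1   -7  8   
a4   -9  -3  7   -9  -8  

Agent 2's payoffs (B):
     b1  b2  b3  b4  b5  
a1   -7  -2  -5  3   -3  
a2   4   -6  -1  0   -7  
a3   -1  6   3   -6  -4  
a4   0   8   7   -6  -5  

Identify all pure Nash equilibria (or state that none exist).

(a1, b4), (a2, b1), and (a3, b2)

Find each player's best response to every opponent strategy; NE are the intersections.
Agent 1's best responses — vs b1: a2 (payoff 7); vs b2: a3 (payoff 6); vs b3: a4 (payoff 7); vs b4: a1 (payoff 7); vs b5: a3 (payoff 8).
Agent 2's best responses — vs a1: b4 (payoff 3); vs a2: b1 (payoff 4); vs a3: b2 (payoff 6); vs a4: b2 (payoff 8).
Mutual best responses occur at (a1, b4), (a2, b1), and (a3, b2); at each, neither player gains by switching.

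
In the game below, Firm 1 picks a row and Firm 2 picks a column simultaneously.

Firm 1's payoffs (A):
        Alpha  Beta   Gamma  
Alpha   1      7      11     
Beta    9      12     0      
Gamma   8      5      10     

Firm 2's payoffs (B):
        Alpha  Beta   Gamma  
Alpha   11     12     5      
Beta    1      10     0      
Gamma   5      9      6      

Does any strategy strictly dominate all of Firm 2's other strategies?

Beta

Check whether one of Firm 2's strategies beats all alternatives regardless of what the opponent does.
Beta strictly dominates: vs Alpha: 12 > each of {11, 5}; vs Beta: 10 > each of {1, 0}; vs Gamma: 9 > each of {5, 6}.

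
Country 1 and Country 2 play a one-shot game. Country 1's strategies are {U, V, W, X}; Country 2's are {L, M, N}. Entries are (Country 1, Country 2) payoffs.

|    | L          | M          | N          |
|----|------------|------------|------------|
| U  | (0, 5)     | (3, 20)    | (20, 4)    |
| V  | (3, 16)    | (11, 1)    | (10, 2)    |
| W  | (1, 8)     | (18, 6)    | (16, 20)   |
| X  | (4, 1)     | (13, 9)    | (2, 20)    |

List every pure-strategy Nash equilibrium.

A profile is a Nash equilibrium when each player is best-responding to the other.
Country 1's best responses — vs L: X (payoff 4); vs M: W (payoff 18); vs N: U (payoff 20).
Country 2's best responses — vs U: M (payoff 20); vs V: L (payoff 16); vs W: N (payoff 20); vs X: N (payoff 20).
No cell has both players best-responding. For instance, Country 1's best reply to N is U, but against U Country 2 prefers M over N.

No pure-strategy Nash equilibrium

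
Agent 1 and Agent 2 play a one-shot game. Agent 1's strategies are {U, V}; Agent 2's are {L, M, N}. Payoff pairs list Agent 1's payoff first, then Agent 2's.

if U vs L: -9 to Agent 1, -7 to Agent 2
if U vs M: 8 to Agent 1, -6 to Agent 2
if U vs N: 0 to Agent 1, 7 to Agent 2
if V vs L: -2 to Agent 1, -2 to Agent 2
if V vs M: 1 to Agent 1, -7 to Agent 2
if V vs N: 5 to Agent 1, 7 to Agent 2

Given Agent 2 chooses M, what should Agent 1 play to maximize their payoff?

U

With Agent 2 fixed at M, Agent 1's payoffs are: U → 8, V → 1.
The maximum is 8, achieved by U.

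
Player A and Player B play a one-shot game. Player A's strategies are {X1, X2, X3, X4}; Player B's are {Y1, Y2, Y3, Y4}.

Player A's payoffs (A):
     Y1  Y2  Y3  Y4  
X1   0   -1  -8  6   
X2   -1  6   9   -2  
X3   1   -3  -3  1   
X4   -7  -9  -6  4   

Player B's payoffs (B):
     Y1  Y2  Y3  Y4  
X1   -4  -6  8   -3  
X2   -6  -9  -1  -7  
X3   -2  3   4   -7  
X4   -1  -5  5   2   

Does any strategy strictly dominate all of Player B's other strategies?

Y3

Check whether one of Player B's strategies beats all alternatives regardless of what the opponent does.
Y3 strictly dominates: vs X1: 8 > each of {-4, -6, -3}; vs X2: -1 > each of {-6, -9, -7}; vs X3: 4 > each of {-2, 3, -7}; vs X4: 5 > each of {-1, -5, 2}.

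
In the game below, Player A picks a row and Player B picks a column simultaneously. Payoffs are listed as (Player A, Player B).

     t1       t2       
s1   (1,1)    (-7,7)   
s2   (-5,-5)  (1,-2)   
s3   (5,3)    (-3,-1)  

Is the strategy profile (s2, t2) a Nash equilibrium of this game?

Yes

Holding Player B at t2: Player A gets 1 from s2, versus -7 from s1, -3 from s3. No profitable deviation for Player A.
Holding Player A at s2: Player B gets -2 from t2, versus -5 from t1. No profitable deviation for Player B either.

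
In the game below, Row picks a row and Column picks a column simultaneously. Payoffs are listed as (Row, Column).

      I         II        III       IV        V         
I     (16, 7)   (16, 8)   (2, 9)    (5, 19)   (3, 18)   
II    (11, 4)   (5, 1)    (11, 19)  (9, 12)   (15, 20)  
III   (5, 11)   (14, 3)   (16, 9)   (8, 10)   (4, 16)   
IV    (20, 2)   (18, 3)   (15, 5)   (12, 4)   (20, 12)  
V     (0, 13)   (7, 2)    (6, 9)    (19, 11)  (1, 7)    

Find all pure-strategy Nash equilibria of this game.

(IV, V)

Check mutual best responses: a cell is a NE iff neither player can gain by unilaterally deviating.
Row's best responses — vs I: IV (payoff 20); vs II: IV (payoff 18); vs III: III (payoff 16); vs IV: V (payoff 19); vs V: IV (payoff 20).
Column's best responses — vs I: IV (payoff 19); vs II: V (payoff 20); vs III: V (payoff 16); vs IV: V (payoff 12); vs V: I (payoff 13).
The only mutual best response is (IV, V); neither player gains by switching there.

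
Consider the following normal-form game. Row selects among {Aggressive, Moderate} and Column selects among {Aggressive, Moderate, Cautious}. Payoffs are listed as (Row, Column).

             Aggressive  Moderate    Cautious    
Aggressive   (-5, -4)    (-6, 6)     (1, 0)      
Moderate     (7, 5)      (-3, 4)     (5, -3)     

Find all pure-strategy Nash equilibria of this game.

Check mutual best responses: a cell is a NE iff neither player can gain by unilaterally deviating.
Row's best responses — vs Aggressive: Moderate (payoff 7); vs Moderate: Moderate (payoff -3); vs Cautious: Moderate (payoff 5).
Column's best responses — vs Aggressive: Moderate (payoff 6); vs Moderate: Aggressive (payoff 5).
The only mutual best response is (Moderate, Aggressive); neither player gains by switching there.

(Moderate, Aggressive)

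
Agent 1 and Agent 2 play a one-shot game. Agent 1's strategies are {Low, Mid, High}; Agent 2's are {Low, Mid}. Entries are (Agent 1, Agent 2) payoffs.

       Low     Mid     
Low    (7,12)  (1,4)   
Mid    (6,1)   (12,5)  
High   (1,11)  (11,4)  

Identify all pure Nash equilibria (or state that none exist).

(Low, Low) and (Mid, Mid)

A profile is a Nash equilibrium when each player is best-responding to the other.
Agent 1's best responses — vs Low: Low (payoff 7); vs Mid: Mid (payoff 12).
Agent 2's best responses — vs Low: Low (payoff 12); vs Mid: Mid (payoff 5); vs High: Low (payoff 11).
Mutual best responses occur at (Low, Low) and (Mid, Mid); at each, neither player gains by switching.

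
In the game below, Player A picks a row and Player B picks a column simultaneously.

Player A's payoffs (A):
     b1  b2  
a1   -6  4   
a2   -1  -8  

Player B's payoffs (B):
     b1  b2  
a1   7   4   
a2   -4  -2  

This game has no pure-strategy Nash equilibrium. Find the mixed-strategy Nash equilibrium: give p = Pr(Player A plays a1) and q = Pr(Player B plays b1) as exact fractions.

p = 2/5, q = 12/17

In a mixed NE each player is indifferent between their pure strategies, so the opponent's mix sets the indifference.
Player B indifferent between b1 and b2: p·7 + (1−p)·(-4) = p·4 + (1−p)·(-2) ⟹ (-4) + 11p = (-2) + 6p ⟹ p = 2/5.
Player A indifferent between a1 and a2: q·(-6) + (1−q)·4 = q·(-1) + (1−q)·(-8) ⟹ 4 + (-10)q = (-8) + 7q ⟹ q = 12/17.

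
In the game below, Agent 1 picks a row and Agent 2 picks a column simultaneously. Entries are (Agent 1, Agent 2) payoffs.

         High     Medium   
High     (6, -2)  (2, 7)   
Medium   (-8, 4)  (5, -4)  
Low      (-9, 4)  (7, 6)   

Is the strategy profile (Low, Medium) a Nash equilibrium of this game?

Yes

Holding Agent 2 at Medium: Agent 1 gets 7 from Low, versus 2 from High, 5 from Medium. No profitable deviation for Agent 1.
Holding Agent 1 at Low: Agent 2 gets 6 from Medium, versus 4 from High. No profitable deviation for Agent 2 either.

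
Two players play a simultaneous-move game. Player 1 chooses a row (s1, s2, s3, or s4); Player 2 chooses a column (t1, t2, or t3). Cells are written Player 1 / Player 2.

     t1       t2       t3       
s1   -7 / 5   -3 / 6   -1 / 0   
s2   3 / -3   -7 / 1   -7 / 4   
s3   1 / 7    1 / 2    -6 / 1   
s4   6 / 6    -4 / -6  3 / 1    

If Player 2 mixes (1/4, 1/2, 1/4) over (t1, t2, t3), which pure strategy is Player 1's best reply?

s4

Player 1's best reply maximizes expected payoff against the mix.
s1: (1/4)·(-7) + (1/2)·(-3) + (1/4)·(-1) = -7/2
s2: (1/4)·3 + (1/2)·(-7) + (1/4)·(-7) = -9/2
s3: (1/4)·1 + (1/2)·1 + (1/4)·(-6) = -3/4
s4: (1/4)·6 + (1/2)·(-4) + (1/4)·3 = 1/4
Highest expected payoff is 1/4, from s4.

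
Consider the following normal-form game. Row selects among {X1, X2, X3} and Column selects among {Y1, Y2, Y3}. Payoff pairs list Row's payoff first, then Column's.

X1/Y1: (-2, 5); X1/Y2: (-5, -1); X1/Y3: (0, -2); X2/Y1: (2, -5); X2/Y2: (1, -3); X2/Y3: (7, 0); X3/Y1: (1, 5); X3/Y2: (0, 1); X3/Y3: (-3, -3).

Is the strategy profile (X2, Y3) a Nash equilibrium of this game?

Holding Column at Y3: Row gets 7 from X2, versus 0 from X1, -3 from X3. No profitable deviation for Row.
Holding Row at X2: Column gets 0 from Y3, versus -5 from Y1, -3 from Y2. No profitable deviation for Column either.

Yes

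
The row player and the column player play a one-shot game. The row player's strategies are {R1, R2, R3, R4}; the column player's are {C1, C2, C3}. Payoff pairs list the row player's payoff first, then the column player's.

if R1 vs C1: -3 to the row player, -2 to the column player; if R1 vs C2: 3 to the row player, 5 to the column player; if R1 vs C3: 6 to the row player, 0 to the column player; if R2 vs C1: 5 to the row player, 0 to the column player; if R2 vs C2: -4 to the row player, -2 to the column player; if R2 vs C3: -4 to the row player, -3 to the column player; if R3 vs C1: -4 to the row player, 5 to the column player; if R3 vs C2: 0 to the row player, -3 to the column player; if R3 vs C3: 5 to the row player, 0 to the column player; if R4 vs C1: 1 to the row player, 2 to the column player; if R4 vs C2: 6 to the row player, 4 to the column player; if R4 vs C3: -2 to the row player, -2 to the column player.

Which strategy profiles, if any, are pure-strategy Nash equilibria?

(R2, C1) and (R4, C2)

Check mutual best responses: a cell is a NE iff neither player can gain by unilaterally deviating.
The row player's best responses — vs C1: R2 (payoff 5); vs C2: R4 (payoff 6); vs C3: R1 (payoff 6).
The column player's best responses — vs R1: C2 (payoff 5); vs R2: C1 (payoff 0); vs R3: C1 (payoff 5); vs R4: C2 (payoff 4).
Mutual best responses occur at (R2, C1) and (R4, C2); at each, neither player gains by switching.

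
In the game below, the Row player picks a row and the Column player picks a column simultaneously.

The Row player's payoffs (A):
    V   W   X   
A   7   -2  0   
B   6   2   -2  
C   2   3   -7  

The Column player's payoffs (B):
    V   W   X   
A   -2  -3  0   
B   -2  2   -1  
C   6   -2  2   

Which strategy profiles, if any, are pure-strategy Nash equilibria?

A profile is a Nash equilibrium when each player is best-responding to the other.
The Row player's best responses — vs V: A (payoff 7); vs W: C (payoff 3); vs X: A (payoff 0).
The Column player's best responses — vs A: X (payoff 0); vs B: W (payoff 2); vs C: V (payoff 6).
The only mutual best response is (A, X); neither player gains by switching there.

(A, X)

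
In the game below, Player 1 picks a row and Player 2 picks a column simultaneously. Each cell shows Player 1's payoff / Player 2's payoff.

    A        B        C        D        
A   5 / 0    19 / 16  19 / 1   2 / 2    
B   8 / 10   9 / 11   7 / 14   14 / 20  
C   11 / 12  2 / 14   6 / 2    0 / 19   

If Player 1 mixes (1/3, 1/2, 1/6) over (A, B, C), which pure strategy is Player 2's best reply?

Compute Player 2's expected payoff from each pure strategy against the given mix.
A: (1/3)·0 + (1/2)·10 + (1/6)·12 = 7
B: (1/3)·16 + (1/2)·11 + (1/6)·14 = 79/6
C: (1/3)·1 + (1/2)·14 + (1/6)·2 = 23/3
D: (1/3)·2 + (1/2)·20 + (1/6)·19 = 83/6
Highest expected payoff is 83/6, from D.

D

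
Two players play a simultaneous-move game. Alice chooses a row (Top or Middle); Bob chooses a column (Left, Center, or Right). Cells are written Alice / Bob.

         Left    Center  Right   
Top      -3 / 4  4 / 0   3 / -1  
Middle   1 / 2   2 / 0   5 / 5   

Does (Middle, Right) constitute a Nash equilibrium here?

Yes

Holding Bob at Right: Alice gets 5 from Middle, versus 3 from Top. No profitable deviation for Alice.
Holding Alice at Middle: Bob gets 5 from Right, versus 2 from Left, 0 from Center. No profitable deviation for Bob either.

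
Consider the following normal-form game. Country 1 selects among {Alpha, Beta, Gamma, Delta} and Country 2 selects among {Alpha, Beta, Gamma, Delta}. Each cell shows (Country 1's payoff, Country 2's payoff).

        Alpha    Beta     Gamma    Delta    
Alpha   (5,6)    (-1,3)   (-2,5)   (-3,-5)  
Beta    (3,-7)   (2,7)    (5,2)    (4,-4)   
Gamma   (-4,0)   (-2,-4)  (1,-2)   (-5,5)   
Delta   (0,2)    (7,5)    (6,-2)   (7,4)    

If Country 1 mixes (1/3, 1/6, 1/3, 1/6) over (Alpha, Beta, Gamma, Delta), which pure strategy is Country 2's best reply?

Compute Country 2's expected payoff from each pure strategy against the given mix.
Alpha: (1/3)·6 + (1/6)·(-7) + (1/3)·0 + (1/6)·2 = 7/6
Beta: (1/3)·3 + (1/6)·7 + (1/3)·(-4) + (1/6)·5 = 5/3
Gamma: (1/3)·5 + (1/6)·2 + (1/3)·(-2) + (1/6)·(-2) = 1
Delta: (1/3)·(-5) + (1/6)·(-4) + (1/3)·5 + (1/6)·4 = 0
Highest expected payoff is 5/3, from Beta.

Beta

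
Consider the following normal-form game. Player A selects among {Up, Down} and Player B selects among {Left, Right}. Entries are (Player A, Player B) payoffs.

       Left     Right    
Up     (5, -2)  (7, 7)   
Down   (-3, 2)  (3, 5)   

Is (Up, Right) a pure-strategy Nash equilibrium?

Holding Player B at Right: Player A gets 7 from Up, versus 3 from Down. No profitable deviation for Player A.
Holding Player A at Up: Player B gets 7 from Right, versus -2 from Left. No profitable deviation for Player B either.

Yes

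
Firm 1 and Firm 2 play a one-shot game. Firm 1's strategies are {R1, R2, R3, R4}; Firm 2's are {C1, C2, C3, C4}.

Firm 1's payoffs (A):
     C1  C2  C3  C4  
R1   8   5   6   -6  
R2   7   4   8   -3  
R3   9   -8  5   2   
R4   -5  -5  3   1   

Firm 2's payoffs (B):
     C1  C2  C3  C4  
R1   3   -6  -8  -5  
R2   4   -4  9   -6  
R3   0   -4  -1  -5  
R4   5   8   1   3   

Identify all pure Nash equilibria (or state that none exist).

(R2, C3) and (R3, C1)

Check mutual best responses: a cell is a NE iff neither player can gain by unilaterally deviating.
Firm 1's best responses — vs C1: R3 (payoff 9); vs C2: R1 (payoff 5); vs C3: R2 (payoff 8); vs C4: R3 (payoff 2).
Firm 2's best responses — vs R1: C1 (payoff 3); vs R2: C3 (payoff 9); vs R3: C1 (payoff 0); vs R4: C2 (payoff 8).
Mutual best responses occur at (R2, C3) and (R3, C1); at each, neither player gains by switching.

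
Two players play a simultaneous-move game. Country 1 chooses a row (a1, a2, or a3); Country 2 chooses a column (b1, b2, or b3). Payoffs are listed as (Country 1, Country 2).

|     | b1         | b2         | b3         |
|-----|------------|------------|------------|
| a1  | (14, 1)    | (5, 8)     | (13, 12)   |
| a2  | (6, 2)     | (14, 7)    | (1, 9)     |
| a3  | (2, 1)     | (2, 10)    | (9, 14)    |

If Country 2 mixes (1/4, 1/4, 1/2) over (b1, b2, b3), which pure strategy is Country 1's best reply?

a1

Country 1's best reply maximizes expected payoff against the mix.
a1: (1/4)·14 + (1/4)·5 + (1/2)·13 = 45/4
a2: (1/4)·6 + (1/4)·14 + (1/2)·1 = 11/2
a3: (1/4)·2 + (1/4)·2 + (1/2)·9 = 11/2
Highest expected payoff is 45/4, from a1.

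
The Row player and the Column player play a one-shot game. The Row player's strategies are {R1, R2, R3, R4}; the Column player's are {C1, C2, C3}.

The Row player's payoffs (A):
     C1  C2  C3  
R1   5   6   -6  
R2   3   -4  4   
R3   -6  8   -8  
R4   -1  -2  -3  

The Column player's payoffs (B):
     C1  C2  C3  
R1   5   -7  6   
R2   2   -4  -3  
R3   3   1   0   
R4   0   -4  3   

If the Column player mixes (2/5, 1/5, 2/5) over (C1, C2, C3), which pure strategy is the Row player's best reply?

R2

The Row player's best reply maximizes expected payoff against the mix.
R1: (2/5)·5 + (1/5)·6 + (2/5)·(-6) = 4/5
R2: (2/5)·3 + (1/5)·(-4) + (2/5)·4 = 2
R3: (2/5)·(-6) + (1/5)·8 + (2/5)·(-8) = -4
R4: (2/5)·(-1) + (1/5)·(-2) + (2/5)·(-3) = -2
Highest expected payoff is 2, from R2.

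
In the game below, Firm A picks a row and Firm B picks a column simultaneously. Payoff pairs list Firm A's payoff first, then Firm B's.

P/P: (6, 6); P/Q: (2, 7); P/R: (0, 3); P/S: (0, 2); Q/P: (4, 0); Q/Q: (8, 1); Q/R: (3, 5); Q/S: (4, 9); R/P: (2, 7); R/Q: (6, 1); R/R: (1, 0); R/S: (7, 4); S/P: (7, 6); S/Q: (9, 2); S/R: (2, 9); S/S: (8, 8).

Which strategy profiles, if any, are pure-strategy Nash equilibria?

None

Check mutual best responses: a cell is a NE iff neither player can gain by unilaterally deviating.
Firm A's best responses — vs P: S (payoff 7); vs Q: S (payoff 9); vs R: Q (payoff 3); vs S: S (payoff 8).
Firm B's best responses — vs P: Q (payoff 7); vs Q: S (payoff 9); vs R: P (payoff 7); vs S: R (payoff 9).
No cell has both players best-responding. For instance, Firm A's best reply to Q is S, but against S Firm B prefers R over Q.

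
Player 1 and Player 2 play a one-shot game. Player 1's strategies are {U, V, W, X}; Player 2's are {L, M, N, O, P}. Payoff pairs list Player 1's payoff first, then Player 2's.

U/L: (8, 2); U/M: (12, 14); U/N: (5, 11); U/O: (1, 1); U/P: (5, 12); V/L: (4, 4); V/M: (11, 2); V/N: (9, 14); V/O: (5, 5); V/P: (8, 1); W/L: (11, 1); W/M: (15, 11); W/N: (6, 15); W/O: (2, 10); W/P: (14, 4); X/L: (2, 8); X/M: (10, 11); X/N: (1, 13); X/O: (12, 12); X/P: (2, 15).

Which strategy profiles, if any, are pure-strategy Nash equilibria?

(V, N)

Check mutual best responses: a cell is a NE iff neither player can gain by unilaterally deviating.
Player 1's best responses — vs L: W (payoff 11); vs M: W (payoff 15); vs N: V (payoff 9); vs O: X (payoff 12); vs P: W (payoff 14).
Player 2's best responses — vs U: M (payoff 14); vs V: N (payoff 14); vs W: N (payoff 15); vs X: P (payoff 15).
The only mutual best response is (V, N); neither player gains by switching there.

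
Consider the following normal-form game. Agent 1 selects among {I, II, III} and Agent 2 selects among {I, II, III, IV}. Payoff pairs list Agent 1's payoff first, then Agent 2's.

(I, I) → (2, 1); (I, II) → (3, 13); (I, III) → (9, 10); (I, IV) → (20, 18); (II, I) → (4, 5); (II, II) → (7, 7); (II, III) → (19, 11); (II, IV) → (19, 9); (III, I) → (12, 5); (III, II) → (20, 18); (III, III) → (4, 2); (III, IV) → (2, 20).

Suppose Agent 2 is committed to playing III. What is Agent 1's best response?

II

With Agent 2 fixed at III, Agent 1's payoffs are: I → 9, II → 19, III → 4.
The maximum is 19, achieved by II.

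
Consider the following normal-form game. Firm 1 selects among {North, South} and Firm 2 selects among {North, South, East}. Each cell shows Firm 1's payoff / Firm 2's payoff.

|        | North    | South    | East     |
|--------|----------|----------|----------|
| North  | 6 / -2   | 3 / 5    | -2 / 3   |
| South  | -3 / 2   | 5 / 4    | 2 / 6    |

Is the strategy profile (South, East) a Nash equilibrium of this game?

Yes

Holding Firm 2 at East: Firm 1 gets 2 from South, versus -2 from North. No profitable deviation for Firm 1.
Holding Firm 1 at South: Firm 2 gets 6 from East, versus 2 from North, 4 from South. No profitable deviation for Firm 2 either.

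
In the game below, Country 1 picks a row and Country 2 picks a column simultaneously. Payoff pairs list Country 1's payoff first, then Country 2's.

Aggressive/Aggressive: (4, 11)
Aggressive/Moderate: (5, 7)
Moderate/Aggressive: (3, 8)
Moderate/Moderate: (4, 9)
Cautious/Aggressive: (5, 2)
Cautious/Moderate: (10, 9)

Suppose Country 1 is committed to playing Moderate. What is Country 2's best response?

With Country 1 fixed at Moderate, Country 2's payoffs are: Aggressive → 8, Moderate → 9.
The maximum is 9, achieved by Moderate.

Moderate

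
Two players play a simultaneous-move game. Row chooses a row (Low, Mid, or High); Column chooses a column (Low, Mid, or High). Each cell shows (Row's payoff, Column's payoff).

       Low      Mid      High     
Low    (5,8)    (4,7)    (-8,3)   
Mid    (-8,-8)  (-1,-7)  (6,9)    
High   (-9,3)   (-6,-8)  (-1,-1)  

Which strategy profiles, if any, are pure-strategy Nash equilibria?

Find each player's best response to every opponent strategy; NE are the intersections.
Row's best responses — vs Low: Low (payoff 5); vs Mid: Low (payoff 4); vs High: Mid (payoff 6).
Column's best responses — vs Low: Low (payoff 8); vs Mid: High (payoff 9); vs High: Low (payoff 3).
Mutual best responses occur at (Low, Low) and (Mid, High); at each, neither player gains by switching.

(Low, Low) and (Mid, High)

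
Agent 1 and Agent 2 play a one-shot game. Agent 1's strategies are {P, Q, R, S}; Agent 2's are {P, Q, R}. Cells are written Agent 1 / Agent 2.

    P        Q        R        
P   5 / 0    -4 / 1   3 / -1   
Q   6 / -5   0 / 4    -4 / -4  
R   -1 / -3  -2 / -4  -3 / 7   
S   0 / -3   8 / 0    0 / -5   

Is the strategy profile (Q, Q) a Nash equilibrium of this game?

Holding Agent 2 at Q: Agent 1 gets 0 from Q but could get 8 by switching to S. Agent 1 has a profitable deviation.

No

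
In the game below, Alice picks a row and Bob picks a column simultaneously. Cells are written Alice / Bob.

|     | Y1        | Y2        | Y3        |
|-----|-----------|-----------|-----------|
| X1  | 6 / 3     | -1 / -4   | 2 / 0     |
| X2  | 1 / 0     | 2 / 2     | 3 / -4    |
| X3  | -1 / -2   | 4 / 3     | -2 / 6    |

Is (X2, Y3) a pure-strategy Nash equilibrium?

Holding Bob at Y3: Alice gets 3 from X2, versus 2 from X1, -2 from X3. No profitable deviation for Alice.
Holding Alice at X2: Bob gets -4 from Y3 but could get 2 by switching to Y2. Bob has a profitable deviation.

No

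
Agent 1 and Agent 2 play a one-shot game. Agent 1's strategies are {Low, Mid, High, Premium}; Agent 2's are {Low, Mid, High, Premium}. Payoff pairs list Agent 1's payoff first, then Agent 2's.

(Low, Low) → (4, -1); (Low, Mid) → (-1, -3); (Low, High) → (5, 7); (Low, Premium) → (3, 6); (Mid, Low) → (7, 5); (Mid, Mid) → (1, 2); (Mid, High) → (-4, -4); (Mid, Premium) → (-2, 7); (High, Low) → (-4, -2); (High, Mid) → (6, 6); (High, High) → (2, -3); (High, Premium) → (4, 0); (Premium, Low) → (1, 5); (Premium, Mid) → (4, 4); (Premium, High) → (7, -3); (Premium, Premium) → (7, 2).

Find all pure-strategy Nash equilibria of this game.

A profile is a Nash equilibrium when each player is best-responding to the other.
Agent 1's best responses — vs Low: Mid (payoff 7); vs Mid: High (payoff 6); vs High: Premium (payoff 7); vs Premium: Premium (payoff 7).
Agent 2's best responses — vs Low: High (payoff 7); vs Mid: Premium (payoff 7); vs High: Mid (payoff 6); vs Premium: Low (payoff 5).
The only mutual best response is (High, Mid); neither player gains by switching there.

(High, Mid)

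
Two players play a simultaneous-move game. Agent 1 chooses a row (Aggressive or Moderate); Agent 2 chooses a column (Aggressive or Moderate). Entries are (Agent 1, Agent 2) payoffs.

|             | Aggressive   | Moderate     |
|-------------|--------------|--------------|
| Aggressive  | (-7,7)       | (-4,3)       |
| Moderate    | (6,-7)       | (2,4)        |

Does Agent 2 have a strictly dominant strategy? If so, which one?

No strictly dominant strategy

Check whether one of Agent 2's strategies beats all alternatives regardless of what the opponent does.
Aggressive is not dominant: against Moderate, Moderate gives 4 > -7.
Moderate is not dominant: against Aggressive, Aggressive gives 7 > 3.
No single strategy is best against every opponent action.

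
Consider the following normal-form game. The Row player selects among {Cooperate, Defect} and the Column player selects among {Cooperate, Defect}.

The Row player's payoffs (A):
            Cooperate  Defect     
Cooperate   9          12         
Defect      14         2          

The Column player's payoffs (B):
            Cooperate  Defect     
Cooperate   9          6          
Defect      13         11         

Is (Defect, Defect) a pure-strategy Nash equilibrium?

Holding the Column player at Defect: the Row player gets 2 from Defect but could get 12 by switching to Cooperate. The Row player has a profitable deviation.

No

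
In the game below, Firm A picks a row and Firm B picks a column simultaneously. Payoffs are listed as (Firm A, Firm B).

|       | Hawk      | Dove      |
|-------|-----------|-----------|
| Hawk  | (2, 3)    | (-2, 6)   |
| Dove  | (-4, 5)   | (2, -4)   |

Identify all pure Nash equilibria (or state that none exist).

A profile is a Nash equilibrium when each player is best-responding to the other.
Firm A's best responses — vs Hawk: Hawk (payoff 2); vs Dove: Dove (payoff 2).
Firm B's best responses — vs Hawk: Dove (payoff 6); vs Dove: Hawk (payoff 5).
No cell has both players best-responding. For instance, Firm A's best reply to Dove is Dove, but against Dove Firm B prefers Hawk over Dove.

No pure-strategy Nash equilibrium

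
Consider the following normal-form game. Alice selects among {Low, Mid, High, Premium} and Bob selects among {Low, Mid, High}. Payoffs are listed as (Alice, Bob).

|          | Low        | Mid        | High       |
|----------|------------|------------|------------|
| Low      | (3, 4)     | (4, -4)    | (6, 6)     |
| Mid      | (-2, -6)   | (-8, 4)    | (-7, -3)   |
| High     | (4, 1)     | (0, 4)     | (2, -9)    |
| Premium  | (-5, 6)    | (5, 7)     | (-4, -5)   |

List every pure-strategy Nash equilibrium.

(Low, High) and (Premium, Mid)

Check mutual best responses: a cell is a NE iff neither player can gain by unilaterally deviating.
Alice's best responses — vs Low: High (payoff 4); vs Mid: Premium (payoff 5); vs High: Low (payoff 6).
Bob's best responses — vs Low: High (payoff 6); vs Mid: Mid (payoff 4); vs High: Mid (payoff 4); vs Premium: Mid (payoff 7).
Mutual best responses occur at (Low, High) and (Premium, Mid); at each, neither player gains by switching.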